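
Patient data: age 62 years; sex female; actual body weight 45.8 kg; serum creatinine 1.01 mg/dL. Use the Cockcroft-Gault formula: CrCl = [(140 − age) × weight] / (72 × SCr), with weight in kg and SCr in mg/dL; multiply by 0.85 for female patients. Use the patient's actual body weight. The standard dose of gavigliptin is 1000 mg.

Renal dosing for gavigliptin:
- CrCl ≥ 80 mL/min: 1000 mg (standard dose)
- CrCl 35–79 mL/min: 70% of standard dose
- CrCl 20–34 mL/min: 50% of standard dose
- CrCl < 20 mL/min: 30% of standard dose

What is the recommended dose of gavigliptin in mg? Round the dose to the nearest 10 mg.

CrCl = (140 − 62) × 45.8 / (72 × 1.01) × 0.85 = 3572.4 / 72.72 × 0.85 ≈ 41.8 mL/min
CrCl ≈ 42 mL/min → bracket 35–79 mL/min.
70% of 1000 mg = 700 mg

700 mg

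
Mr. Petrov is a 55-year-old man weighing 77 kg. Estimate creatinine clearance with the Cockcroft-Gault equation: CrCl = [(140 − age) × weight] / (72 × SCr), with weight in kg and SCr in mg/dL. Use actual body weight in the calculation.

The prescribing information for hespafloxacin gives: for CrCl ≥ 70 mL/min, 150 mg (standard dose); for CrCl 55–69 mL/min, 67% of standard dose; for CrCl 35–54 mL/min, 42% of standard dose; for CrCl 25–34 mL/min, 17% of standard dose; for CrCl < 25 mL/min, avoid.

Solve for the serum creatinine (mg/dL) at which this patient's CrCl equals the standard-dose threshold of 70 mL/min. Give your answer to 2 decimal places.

1.30 mg/dL

Standard dose requires CrCl ≥ 70 mL/min.
Set (140 − 55) × 77 / (72 × SCr) = 70
SCr = (140 − 55) × 77 / (72 × 70) = 1.299 mg/dL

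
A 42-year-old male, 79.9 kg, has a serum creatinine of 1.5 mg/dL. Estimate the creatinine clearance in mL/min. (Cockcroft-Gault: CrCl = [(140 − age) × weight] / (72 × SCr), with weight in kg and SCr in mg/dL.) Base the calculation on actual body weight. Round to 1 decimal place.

72.5 mL/min

CrCl = (140 − 42) × 79.9 / (72 × 1.5) = 7830.2 / 108.00 ≈ 72.5 mL/min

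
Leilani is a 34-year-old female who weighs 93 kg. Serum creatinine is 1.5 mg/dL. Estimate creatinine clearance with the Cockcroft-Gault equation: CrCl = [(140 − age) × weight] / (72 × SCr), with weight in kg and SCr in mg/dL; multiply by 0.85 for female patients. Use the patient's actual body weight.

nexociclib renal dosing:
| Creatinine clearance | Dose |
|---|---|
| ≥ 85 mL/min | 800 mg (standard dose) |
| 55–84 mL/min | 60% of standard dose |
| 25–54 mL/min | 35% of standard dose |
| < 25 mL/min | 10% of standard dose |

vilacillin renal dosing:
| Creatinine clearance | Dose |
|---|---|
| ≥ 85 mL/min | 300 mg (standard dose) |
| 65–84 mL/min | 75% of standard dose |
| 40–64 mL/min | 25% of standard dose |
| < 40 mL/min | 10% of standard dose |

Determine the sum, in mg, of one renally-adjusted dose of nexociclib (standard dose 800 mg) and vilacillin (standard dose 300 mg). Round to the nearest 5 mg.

705 mg

CrCl = (140 − 34) × 93 / (72 × 1.5) × 0.85 = 9858.0 / 108.00 × 0.85 ≈ 77.6 mL/min
CrCl ≈ 78 mL/min.
nexociclib: 55–84 mL/min → 60% of 800 mg = 480 mg.
vilacillin: 65–84 mL/min → 75% of 300 mg = 225 mg.
Total = 480 + 225 = 705 mg.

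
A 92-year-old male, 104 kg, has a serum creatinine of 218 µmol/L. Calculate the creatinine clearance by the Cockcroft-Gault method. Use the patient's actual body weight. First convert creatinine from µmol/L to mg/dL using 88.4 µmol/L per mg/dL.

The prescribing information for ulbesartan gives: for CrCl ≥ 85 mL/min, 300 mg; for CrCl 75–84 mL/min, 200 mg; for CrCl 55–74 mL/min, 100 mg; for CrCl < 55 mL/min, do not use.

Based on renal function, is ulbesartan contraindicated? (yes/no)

yes

SCr = 218 / 88.4 = 2.466 mg/dL
CrCl = (140 − 92) × 104 / (72 × 2.466) = 4992.0 / 177.55 ≈ 28.1 mL/min
CrCl ≈ 28 mL/min, which is < 55 mL/min.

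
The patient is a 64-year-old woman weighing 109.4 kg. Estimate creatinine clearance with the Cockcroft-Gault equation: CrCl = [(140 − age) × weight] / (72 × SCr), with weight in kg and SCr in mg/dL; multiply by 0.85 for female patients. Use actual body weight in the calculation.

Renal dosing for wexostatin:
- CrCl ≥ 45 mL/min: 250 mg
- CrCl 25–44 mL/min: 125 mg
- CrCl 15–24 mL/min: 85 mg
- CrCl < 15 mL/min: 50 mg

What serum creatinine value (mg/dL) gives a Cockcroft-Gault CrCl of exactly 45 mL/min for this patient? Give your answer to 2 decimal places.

Standard dose requires CrCl ≥ 45 mL/min.
Set (140 − 64) × 109.4 × 0.85 / (72 × SCr) = 45
SCr = (140 − 64) × 109.4 × 0.85 / (72 × 45) = 2.181 mg/dL

2.18 mg/dL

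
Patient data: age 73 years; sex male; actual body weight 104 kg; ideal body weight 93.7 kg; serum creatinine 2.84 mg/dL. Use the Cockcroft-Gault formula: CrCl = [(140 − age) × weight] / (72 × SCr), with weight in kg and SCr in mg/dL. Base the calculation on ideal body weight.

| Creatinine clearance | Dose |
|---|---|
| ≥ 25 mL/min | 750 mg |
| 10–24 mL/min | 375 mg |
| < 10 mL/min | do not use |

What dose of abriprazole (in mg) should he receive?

750 mg

CrCl = (140 − 73) × 93.7 / (72 × 2.84) = 6277.9 / 204.48 ≈ 30.7 mL/min
CrCl ≈ 31 mL/min → bracket ≥ 25 mL/min.
Dose for this bracket: 750 mg.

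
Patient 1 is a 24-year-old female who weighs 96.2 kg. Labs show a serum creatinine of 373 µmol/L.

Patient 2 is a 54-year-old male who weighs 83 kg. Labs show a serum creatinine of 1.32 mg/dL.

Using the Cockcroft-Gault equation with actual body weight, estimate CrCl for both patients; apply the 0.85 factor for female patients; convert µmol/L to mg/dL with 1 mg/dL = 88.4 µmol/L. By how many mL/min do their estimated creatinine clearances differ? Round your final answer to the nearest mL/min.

Patient 1: SCr = 373 / 88.4 = 4.219 mg/dL
Patient 1: CrCl = (140 − 24) × 96.2 / (72 × 4.219) × 0.85 = 11159.2 / 303.77 × 0.85 ≈ 31.2 mL/min
Patient 2: CrCl = (140 − 54) × 83 / (72 × 1.32) = 7138.0 / 95.04 ≈ 75.1 mL/min
|31.2 − 75.1| = 43.9 mL/min

44 mL/min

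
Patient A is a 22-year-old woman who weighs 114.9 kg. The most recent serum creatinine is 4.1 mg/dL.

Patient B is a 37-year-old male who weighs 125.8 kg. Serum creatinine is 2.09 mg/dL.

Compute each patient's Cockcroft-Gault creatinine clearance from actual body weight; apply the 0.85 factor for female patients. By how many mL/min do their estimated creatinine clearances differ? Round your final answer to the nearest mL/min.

47 mL/min

Patient A: CrCl = (140 − 22) × 114.9 / (72 × 4.1) × 0.85 = 13558.2 / 295.20 × 0.85 ≈ 39.0 mL/min
Patient B: CrCl = (140 − 37) × 125.8 / (72 × 2.09) = 12957.4 / 150.48 ≈ 86.1 mL/min
|39.0 − 86.1| = 47.1 mL/min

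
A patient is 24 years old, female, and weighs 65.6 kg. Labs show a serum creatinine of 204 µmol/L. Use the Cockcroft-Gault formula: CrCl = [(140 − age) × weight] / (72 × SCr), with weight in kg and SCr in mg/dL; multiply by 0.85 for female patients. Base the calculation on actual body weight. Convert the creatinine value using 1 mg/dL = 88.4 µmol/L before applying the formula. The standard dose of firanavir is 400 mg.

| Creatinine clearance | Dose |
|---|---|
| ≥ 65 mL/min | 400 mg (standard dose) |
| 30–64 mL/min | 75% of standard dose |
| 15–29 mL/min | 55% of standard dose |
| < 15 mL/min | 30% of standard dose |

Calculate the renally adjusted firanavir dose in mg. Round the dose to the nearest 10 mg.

300 mg

SCr = 204 / 88.4 = 2.308 mg/dL
CrCl = (140 − 24) × 65.6 / (72 × 2.308) × 0.85 = 7609.6 / 166.18 × 0.85 ≈ 38.9 mL/min
CrCl ≈ 39 mL/min → bracket 30–64 mL/min.
75% of 400 mg = 300 mg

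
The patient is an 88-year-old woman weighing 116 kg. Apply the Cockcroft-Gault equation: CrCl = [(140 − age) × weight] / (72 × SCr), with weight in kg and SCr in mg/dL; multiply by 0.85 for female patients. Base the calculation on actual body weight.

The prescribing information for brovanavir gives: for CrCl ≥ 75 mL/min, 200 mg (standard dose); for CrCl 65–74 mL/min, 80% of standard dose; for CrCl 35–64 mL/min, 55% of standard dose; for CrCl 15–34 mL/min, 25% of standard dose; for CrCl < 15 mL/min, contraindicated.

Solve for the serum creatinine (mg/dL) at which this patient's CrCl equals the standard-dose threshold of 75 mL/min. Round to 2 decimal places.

Standard dose requires CrCl ≥ 75 mL/min.
Set (140 − 88) × 116 × 0.85 / (72 × SCr) = 75
SCr = (140 − 88) × 116 × 0.85 / (72 × 75) = 0.949 mg/dL

0.95 mg/dL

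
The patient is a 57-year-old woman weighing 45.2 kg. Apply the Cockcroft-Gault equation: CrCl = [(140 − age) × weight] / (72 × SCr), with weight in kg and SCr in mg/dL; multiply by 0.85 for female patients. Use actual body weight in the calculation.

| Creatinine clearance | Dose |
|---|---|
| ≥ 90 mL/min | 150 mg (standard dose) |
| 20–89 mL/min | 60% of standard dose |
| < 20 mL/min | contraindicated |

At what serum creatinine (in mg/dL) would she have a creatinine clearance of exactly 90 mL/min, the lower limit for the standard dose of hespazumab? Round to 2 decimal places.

0.49 mg/dL

Standard dose requires CrCl ≥ 90 mL/min.
Set (140 − 57) × 45.2 × 0.85 / (72 × SCr) = 90
SCr = (140 − 57) × 45.2 × 0.85 / (72 × 90) = 0.492 mg/dL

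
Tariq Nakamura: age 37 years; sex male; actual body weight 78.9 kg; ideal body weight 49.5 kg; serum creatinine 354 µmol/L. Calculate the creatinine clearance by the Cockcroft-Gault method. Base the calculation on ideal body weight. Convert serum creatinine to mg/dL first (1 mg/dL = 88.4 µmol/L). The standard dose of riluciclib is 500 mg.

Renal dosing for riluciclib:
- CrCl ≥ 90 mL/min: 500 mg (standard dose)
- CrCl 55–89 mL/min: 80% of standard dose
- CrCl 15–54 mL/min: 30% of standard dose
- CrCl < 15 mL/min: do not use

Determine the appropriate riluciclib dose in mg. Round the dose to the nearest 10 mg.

SCr = 354 / 88.4 = 4.005 mg/dL
CrCl = (140 − 37) × 49.5 / (72 × 4.005) = 5098.5 / 288.36 ≈ 17.7 mL/min
CrCl ≈ 18 mL/min → bracket 15–54 mL/min.
30% of 500 mg = 150 mg

150 mg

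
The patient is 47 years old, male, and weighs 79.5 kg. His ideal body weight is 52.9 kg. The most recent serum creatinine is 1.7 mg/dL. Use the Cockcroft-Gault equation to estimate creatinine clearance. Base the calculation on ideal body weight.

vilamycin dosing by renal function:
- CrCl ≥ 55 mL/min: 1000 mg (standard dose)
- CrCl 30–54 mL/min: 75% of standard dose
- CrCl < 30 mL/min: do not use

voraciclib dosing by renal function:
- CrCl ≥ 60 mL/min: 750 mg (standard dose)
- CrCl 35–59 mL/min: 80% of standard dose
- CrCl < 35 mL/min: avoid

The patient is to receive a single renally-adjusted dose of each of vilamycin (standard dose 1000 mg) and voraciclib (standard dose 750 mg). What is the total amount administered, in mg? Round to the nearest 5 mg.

CrCl = (140 − 47) × 52.9 / (72 × 1.7) = 4919.7 / 122.40 ≈ 40.2 mL/min
CrCl ≈ 40 mL/min.
vilamycin: 30–54 mL/min → 75% of 1000 mg = 750 mg.
voraciclib: 35–59 mL/min → 80% of 750 mg = 600 mg.
Total = 750 + 600 = 1350 mg.

1350 mg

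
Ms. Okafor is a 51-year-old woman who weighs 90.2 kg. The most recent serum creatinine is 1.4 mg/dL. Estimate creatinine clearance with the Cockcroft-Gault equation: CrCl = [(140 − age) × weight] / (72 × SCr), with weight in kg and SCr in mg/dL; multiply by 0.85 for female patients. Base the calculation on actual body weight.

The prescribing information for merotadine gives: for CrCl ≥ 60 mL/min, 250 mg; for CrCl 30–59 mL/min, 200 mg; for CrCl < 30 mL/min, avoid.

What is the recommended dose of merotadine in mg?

250 mg

CrCl = (140 − 51) × 90.2 / (72 × 1.4) × 0.85 = 8027.8 / 100.80 × 0.85 ≈ 67.7 mL/min
CrCl ≈ 68 mL/min → bracket ≥ 60 mL/min.
Dose for this bracket: 250 mg.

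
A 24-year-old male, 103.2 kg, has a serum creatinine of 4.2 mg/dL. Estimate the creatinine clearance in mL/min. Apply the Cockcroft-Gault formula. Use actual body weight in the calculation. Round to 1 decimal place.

CrCl = (140 − 24) × 103.2 / (72 × 4.2) = 11971.2 / 302.40 ≈ 39.6 mL/min

39.6 mL/min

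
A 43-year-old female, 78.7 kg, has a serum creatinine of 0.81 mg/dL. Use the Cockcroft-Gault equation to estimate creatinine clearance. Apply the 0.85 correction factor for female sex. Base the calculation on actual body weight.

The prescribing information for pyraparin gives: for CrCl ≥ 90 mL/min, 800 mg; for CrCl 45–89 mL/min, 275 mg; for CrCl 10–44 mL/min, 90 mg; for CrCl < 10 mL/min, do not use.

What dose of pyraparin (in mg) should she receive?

800 mg

CrCl = (140 − 43) × 78.7 / (72 × 0.81) × 0.85 = 7633.9 / 58.32 × 0.85 ≈ 111.3 mL/min
CrCl ≈ 111 mL/min → bracket ≥ 90 mL/min.
Dose for this bracket: 800 mg.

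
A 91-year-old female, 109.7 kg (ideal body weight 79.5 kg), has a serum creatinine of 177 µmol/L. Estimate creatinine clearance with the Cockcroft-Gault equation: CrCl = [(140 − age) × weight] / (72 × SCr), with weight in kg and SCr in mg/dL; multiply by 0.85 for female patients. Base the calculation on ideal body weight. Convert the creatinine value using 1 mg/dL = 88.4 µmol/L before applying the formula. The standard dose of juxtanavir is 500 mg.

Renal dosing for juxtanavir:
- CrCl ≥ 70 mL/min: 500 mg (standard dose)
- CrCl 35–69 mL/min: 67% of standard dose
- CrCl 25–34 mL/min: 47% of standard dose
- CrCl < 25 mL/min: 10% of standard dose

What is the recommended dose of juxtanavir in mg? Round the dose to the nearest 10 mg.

SCr = 177 / 88.4 = 2.002 mg/dL
CrCl = (140 − 91) × 79.5 / (72 × 2.002) × 0.85 = 3895.5 / 144.14 × 0.85 ≈ 23.0 mL/min
CrCl ≈ 23 mL/min → bracket < 25 mL/min.
10% of 500 mg = 50 mg

50 mg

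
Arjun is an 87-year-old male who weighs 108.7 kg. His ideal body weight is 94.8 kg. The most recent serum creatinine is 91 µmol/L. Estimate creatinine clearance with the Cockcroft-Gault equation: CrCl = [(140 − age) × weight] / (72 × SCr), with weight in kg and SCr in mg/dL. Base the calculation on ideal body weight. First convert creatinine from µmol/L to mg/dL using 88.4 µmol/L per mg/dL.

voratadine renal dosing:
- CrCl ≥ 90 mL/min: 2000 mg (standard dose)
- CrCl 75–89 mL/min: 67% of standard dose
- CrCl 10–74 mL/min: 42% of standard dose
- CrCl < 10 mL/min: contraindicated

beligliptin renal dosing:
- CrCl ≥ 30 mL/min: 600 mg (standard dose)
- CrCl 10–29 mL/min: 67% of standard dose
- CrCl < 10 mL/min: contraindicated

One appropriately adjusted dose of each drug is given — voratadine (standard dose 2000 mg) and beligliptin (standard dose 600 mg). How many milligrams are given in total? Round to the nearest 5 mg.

SCr = 91 / 88.4 = 1.029 mg/dL
CrCl = (140 − 87) × 94.8 / (72 × 1.029) = 5024.4 / 74.09 ≈ 67.8 mL/min
CrCl ≈ 68 mL/min.
voratadine: 10–74 mL/min → 42% of 2000 mg = 840 mg.
beligliptin: ≥ 30 mL/min → 100% of 600 mg = 600 mg.
Total = 840 + 600 = 1440 mg.

1440 mg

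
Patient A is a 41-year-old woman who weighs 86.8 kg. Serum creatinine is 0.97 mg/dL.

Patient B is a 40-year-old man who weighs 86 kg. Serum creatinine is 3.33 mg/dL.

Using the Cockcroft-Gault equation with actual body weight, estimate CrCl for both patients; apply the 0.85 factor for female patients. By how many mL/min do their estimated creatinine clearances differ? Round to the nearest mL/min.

Patient A: CrCl = (140 − 41) × 86.8 / (72 × 0.97) × 0.85 = 8593.2 / 69.84 × 0.85 ≈ 104.6 mL/min
Patient B: CrCl = (140 − 40) × 86 / (72 × 3.33) = 8600.0 / 239.76 ≈ 35.9 mL/min
|104.6 − 35.9| = 68.7 mL/min

69 mL/min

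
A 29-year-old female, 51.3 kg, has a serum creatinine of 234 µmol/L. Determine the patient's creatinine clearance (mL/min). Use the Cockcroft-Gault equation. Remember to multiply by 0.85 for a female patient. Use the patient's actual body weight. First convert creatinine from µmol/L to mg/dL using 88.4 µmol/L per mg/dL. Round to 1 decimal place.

SCr = 234 / 88.4 = 2.647 mg/dL
CrCl = (140 − 29) × 51.3 / (72 × 2.647) × 0.85 = 5694.3 / 190.58 × 0.85 ≈ 25.4 mL/min

25.4 mL/min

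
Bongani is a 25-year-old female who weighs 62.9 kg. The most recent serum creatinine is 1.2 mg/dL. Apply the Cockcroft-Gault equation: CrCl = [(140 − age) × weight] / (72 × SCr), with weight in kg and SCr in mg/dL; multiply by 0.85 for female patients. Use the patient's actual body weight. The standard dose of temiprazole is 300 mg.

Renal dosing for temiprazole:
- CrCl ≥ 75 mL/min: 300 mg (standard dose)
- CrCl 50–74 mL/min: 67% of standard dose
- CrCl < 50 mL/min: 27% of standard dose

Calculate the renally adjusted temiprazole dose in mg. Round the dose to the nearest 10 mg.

200 mg

CrCl = (140 − 25) × 62.9 / (72 × 1.2) × 0.85 = 7233.5 / 86.40 × 0.85 ≈ 71.2 mL/min
CrCl ≈ 71 mL/min → bracket 50–74 mL/min.
67% of 300 mg = 201 mg → 200 mg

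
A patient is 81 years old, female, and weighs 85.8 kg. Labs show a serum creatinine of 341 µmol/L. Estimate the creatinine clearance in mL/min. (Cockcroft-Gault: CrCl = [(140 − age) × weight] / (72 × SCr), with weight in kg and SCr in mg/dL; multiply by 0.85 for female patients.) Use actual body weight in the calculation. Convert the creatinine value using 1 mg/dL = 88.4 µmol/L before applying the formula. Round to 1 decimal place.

15.5 mL/min

SCr = 341 / 88.4 = 3.857 mg/dL
CrCl = (140 − 81) × 85.8 / (72 × 3.857) × 0.85 = 5062.2 / 277.70 × 0.85 ≈ 15.5 mL/min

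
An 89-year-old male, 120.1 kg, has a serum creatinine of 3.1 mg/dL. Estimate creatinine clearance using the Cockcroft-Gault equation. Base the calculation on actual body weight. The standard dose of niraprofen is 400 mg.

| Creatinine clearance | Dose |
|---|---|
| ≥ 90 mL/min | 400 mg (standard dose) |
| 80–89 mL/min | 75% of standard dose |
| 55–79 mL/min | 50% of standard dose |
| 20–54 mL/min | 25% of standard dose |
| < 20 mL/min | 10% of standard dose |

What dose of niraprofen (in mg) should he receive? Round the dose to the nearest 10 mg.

100 mg

CrCl = (140 − 89) × 120.1 / (72 × 3.1) = 6125.1 / 223.20 ≈ 27.4 mL/min
CrCl ≈ 27 mL/min → bracket 20–54 mL/min.
25% of 400 mg = 100 mg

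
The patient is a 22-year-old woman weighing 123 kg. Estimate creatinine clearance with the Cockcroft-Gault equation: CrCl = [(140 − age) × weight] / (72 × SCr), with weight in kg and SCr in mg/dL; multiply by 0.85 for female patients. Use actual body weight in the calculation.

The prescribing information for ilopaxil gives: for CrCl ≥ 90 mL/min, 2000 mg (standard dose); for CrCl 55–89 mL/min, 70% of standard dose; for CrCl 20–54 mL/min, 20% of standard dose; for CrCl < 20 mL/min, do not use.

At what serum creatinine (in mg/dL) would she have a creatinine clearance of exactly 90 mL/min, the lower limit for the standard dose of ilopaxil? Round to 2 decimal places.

1.90 mg/dL

Standard dose requires CrCl ≥ 90 mL/min.
Set (140 − 22) × 123 × 0.85 / (72 × SCr) = 90
SCr = (140 − 22) × 123 × 0.85 / (72 × 90) = 1.904 mg/dL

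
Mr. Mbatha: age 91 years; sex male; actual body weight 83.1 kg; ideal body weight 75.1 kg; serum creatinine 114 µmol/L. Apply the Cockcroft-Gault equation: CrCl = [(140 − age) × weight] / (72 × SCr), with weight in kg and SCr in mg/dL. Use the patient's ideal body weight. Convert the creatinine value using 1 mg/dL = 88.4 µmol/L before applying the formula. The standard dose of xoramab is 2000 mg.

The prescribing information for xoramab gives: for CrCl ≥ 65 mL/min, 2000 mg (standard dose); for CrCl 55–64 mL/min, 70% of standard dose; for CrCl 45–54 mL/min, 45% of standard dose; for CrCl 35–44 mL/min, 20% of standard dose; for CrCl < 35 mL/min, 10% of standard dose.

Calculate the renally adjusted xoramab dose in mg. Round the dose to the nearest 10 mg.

SCr = 114 / 88.4 = 1.29 mg/dL
CrCl = (140 − 91) × 75.1 / (72 × 1.29) = 3679.9 / 92.88 ≈ 39.6 mL/min
CrCl ≈ 40 mL/min → bracket 35–44 mL/min.
20% of 2000 mg = 400 mg

400 mg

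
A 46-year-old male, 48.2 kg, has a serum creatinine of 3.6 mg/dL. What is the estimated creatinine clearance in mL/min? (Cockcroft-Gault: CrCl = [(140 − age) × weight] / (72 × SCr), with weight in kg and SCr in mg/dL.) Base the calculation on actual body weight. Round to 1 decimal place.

CrCl = (140 − 46) × 48.2 / (72 × 3.6) = 4530.8 / 259.20 ≈ 17.5 mL/min

17.5 mL/min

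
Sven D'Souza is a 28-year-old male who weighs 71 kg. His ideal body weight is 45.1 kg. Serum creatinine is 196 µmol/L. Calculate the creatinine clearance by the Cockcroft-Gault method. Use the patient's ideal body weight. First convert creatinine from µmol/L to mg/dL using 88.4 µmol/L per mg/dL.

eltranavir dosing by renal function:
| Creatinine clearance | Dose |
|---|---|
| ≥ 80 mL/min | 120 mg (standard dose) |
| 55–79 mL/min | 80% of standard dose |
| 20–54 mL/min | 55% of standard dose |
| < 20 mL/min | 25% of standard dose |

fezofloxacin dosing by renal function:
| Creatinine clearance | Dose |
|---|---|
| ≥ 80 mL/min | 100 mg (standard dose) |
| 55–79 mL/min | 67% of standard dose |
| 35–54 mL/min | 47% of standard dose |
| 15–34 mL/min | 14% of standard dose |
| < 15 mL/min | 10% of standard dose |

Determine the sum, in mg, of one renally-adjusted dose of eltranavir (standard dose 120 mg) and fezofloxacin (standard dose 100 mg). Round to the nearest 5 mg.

SCr = 196 / 88.4 = 2.217 mg/dL
CrCl = (140 − 28) × 45.1 / (72 × 2.217) = 5051.2 / 159.62 ≈ 31.6 mL/min
CrCl ≈ 32 mL/min.
eltranavir: 20–54 mL/min → 55% of 120 mg = 66 mg.
fezofloxacin: 15–34 mL/min → 14% of 100 mg = 14 mg.
Total = 66 + 14 = 80 mg.

80 mg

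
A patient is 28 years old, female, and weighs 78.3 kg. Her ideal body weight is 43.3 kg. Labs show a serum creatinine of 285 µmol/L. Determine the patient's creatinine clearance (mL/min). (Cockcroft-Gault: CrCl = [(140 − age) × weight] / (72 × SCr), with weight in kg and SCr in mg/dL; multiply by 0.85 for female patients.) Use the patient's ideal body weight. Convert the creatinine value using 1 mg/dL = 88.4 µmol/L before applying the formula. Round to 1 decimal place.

17.8 mL/min

SCr = 285 / 88.4 = 3.224 mg/dL
CrCl = (140 − 28) × 43.3 / (72 × 3.224) × 0.85 = 4849.6 / 232.13 × 0.85 ≈ 17.8 mL/min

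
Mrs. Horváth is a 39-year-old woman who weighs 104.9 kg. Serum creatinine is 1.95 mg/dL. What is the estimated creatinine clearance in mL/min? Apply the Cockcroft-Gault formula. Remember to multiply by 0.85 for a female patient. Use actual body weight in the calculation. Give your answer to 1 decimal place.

64.1 mL/min

CrCl = (140 − 39) × 104.9 / (72 × 1.95) × 0.85 = 10594.9 / 140.40 × 0.85 ≈ 64.1 mL/min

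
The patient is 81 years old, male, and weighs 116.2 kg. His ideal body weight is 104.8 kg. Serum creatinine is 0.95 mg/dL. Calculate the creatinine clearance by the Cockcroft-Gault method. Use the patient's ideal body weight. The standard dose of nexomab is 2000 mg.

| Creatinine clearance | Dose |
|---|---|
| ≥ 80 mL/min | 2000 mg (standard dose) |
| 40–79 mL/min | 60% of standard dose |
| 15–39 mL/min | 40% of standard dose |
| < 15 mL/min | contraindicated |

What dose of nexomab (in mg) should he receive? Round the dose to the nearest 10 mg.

CrCl = (140 − 81) × 104.8 / (72 × 0.95) = 6183.2 / 68.40 ≈ 90.4 mL/min
CrCl ≈ 90 mL/min → bracket ≥ 80 mL/min.
100% of 2000 mg = 2000 mg

2000 mg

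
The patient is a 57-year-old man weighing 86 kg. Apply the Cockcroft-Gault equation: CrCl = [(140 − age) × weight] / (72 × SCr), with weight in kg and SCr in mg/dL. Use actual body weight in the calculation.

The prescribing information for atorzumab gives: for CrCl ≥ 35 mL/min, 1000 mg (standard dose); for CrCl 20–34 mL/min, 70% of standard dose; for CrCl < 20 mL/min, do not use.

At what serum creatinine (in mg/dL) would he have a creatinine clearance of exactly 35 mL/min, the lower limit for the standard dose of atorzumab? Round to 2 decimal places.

Standard dose requires CrCl ≥ 35 mL/min.
Set (140 − 57) × 86 / (72 × SCr) = 35
SCr = (140 − 57) × 86 / (72 × 35) = 2.833 mg/dL

2.83 mg/dL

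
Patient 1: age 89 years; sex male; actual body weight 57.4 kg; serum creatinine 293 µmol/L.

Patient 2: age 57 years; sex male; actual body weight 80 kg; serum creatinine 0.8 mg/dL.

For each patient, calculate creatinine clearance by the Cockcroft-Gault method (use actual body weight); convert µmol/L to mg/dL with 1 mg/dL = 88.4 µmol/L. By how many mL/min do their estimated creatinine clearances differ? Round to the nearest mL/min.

Patient 1: SCr = 293 / 88.4 = 3.314 mg/dL
Patient 1: CrCl = (140 − 89) × 57.4 / (72 × 3.314) = 2927.4 / 238.61 ≈ 12.3 mL/min
Patient 2: CrCl = (140 − 57) × 80 / (72 × 0.8) = 6640.0 / 57.60 ≈ 115.3 mL/min
|12.3 − 115.3| = 103.0 mL/min

103 mL/min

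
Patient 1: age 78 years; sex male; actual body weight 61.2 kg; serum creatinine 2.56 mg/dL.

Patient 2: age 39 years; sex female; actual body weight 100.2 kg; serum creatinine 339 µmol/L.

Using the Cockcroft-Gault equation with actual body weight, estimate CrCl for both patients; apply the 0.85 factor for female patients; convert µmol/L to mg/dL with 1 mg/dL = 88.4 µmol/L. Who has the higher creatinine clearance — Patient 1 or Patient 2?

Patient 1: CrCl = (140 − 78) × 61.2 / (72 × 2.56) = 3794.4 / 184.32 ≈ 20.6 mL/min
Patient 2: SCr = 339 / 88.4 = 3.835 mg/dL
Patient 2: CrCl = (140 − 39) × 100.2 / (72 × 3.835) × 0.85 = 10120.2 / 276.12 × 0.85 ≈ 31.2 mL/min
20.6 vs 31.2 mL/min → Patient 2 is higher.

Patient 2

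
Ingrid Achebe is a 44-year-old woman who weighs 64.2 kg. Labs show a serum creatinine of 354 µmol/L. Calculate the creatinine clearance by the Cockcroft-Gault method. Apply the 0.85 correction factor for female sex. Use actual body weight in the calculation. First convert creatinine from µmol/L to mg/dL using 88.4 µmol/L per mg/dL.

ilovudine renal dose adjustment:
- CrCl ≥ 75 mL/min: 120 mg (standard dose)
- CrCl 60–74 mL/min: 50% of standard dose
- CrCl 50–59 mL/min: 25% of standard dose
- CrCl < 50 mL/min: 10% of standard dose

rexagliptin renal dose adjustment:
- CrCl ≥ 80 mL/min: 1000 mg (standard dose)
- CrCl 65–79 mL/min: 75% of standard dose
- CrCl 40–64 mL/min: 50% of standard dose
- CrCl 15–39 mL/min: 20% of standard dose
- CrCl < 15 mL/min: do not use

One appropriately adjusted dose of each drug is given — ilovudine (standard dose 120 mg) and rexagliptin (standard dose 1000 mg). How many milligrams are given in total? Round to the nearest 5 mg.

210 mg

SCr = 354 / 88.4 = 4.005 mg/dL
CrCl = (140 − 44) × 64.2 / (72 × 4.005) × 0.85 = 6163.2 / 288.36 × 0.85 ≈ 18.2 mL/min
CrCl ≈ 18 mL/min.
ilovudine: < 50 mL/min → 10% of 120 mg = 12 mg.
rexagliptin: 15–39 mL/min → 20% of 1000 mg = 200 mg.
Total = 12 + 200 = 212 mg.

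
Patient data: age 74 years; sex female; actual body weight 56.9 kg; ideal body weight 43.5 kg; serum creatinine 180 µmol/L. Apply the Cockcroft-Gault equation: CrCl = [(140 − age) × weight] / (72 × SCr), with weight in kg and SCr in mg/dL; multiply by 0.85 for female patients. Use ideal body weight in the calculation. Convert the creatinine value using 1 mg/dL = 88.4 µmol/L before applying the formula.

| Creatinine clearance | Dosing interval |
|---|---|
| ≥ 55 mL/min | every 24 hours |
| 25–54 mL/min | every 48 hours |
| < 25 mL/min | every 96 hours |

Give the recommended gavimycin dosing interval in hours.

every 96 hours

SCr = 180 / 88.4 = 2.036 mg/dL
CrCl = (140 − 74) × 43.5 / (72 × 2.036) × 0.85 = 2871.0 / 146.59 × 0.85 ≈ 16.6 mL/min
CrCl ≈ 17 mL/min → bracket < 25 mL/min → every 96 hours.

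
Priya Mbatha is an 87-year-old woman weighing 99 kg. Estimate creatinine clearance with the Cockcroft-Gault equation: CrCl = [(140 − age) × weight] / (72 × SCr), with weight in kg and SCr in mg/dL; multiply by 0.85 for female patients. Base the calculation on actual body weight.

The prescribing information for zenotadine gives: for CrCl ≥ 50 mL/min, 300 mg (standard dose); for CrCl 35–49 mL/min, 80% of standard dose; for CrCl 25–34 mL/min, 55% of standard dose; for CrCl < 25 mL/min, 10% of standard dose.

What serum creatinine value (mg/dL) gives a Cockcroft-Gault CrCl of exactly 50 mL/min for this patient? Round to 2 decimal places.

1.24 mg/dL

Standard dose requires CrCl ≥ 50 mL/min.
Set (140 − 87) × 99 × 0.85 / (72 × SCr) = 50
SCr = (140 − 87) × 99 × 0.85 / (72 × 50) = 1.239 mg/dL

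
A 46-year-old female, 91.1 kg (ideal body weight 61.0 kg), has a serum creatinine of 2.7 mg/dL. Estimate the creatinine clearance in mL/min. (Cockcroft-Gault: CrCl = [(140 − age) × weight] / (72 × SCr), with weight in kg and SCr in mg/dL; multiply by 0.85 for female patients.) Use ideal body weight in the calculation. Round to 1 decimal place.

CrCl = (140 − 46) × 61 / (72 × 2.7) × 0.85 = 5734.0 / 194.40 × 0.85 ≈ 25.1 mL/min

25.1 mL/min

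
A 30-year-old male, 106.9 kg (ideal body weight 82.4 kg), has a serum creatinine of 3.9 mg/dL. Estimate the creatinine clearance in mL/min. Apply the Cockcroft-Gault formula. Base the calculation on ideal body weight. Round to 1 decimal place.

32.3 mL/min

CrCl = (140 − 30) × 82.4 / (72 × 3.9) = 9064.0 / 280.80 ≈ 32.3 mL/min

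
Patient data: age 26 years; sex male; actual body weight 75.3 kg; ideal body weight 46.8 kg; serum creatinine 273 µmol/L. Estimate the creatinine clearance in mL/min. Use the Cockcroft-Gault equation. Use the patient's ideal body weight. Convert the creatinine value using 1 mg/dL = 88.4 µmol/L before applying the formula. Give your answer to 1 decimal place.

24.0 mL/min

SCr = 273 / 88.4 = 3.088 mg/dL
CrCl = (140 − 26) × 46.8 / (72 × 3.088) = 5335.2 / 222.34 ≈ 24.0 mL/min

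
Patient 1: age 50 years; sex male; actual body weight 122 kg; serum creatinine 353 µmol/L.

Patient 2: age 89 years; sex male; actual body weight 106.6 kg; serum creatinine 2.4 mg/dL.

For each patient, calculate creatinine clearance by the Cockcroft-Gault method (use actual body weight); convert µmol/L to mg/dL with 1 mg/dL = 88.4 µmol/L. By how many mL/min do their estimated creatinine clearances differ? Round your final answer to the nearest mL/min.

Patient 1: SCr = 353 / 88.4 = 3.993 mg/dL
Patient 1: CrCl = (140 − 50) × 122 / (72 × 3.993) = 10980.0 / 287.50 ≈ 38.2 mL/min
Patient 2: CrCl = (140 − 89) × 106.6 / (72 × 2.4) = 5436.6 / 172.80 ≈ 31.5 mL/min
|38.2 − 31.5| = 6.7 mL/min

7 mL/min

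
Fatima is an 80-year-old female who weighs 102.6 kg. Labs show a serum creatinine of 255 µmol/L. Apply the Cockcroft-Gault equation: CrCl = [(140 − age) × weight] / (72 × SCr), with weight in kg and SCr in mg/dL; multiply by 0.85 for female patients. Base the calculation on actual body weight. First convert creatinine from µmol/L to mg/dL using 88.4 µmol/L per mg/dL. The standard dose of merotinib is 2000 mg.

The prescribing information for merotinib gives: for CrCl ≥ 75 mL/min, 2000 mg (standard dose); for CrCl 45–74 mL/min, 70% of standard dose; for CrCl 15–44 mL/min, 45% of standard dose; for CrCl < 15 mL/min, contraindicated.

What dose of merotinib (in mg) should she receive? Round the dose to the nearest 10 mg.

900 mg

SCr = 255 / 88.4 = 2.885 mg/dL
CrCl = (140 − 80) × 102.6 / (72 × 2.885) × 0.85 = 6156.0 / 207.72 × 0.85 ≈ 25.2 mL/min
CrCl ≈ 25 mL/min → bracket 15–44 mL/min.
45% of 2000 mg = 900 mg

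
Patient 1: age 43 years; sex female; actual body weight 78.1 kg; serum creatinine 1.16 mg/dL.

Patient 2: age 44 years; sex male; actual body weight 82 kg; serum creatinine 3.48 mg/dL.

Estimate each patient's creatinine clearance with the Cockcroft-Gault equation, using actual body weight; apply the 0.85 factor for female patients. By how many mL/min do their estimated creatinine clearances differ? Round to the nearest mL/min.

46 mL/min

Patient 1: CrCl = (140 − 43) × 78.1 / (72 × 1.16) × 0.85 = 7575.7 / 83.52 × 0.85 ≈ 77.1 mL/min
Patient 2: CrCl = (140 − 44) × 82 / (72 × 3.48) = 7872.0 / 250.56 ≈ 31.4 mL/min
|77.1 − 31.4| = 45.7 mL/min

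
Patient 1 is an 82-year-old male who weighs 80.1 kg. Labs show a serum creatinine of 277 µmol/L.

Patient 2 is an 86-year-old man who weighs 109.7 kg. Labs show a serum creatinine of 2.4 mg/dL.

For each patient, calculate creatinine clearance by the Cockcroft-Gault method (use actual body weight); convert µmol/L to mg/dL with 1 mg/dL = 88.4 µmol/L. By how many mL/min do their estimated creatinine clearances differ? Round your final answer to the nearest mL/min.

14 mL/min

Patient 1: SCr = 277 / 88.4 = 3.133 mg/dL
Patient 1: CrCl = (140 − 82) × 80.1 / (72 × 3.133) = 4645.8 / 225.58 ≈ 20.6 mL/min
Patient 2: CrCl = (140 − 86) × 109.7 / (72 × 2.4) = 5923.8 / 172.80 ≈ 34.3 mL/min
|20.6 − 34.3| = 13.7 mL/min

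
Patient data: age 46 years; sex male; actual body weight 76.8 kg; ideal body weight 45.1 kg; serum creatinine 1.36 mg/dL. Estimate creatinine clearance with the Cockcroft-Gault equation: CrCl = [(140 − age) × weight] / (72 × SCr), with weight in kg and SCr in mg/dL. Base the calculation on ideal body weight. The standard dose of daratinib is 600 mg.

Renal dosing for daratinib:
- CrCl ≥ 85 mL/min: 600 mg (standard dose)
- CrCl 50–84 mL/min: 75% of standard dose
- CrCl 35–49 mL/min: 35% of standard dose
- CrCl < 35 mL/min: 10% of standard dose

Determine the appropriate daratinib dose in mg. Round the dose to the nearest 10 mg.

CrCl = (140 − 46) × 45.1 / (72 × 1.36) = 4239.4 / 97.92 ≈ 43.3 mL/min
CrCl ≈ 43 mL/min → bracket 35–49 mL/min.
35% of 600 mg = 210 mg

210 mg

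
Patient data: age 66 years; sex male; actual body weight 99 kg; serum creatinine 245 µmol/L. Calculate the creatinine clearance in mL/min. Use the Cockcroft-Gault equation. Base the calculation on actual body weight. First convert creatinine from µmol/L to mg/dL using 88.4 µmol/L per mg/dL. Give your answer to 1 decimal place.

36.7 mL/min

SCr = 245 / 88.4 = 2.771 mg/dL
CrCl = (140 − 66) × 99 / (72 × 2.771) = 7326.0 / 199.51 ≈ 36.7 mL/min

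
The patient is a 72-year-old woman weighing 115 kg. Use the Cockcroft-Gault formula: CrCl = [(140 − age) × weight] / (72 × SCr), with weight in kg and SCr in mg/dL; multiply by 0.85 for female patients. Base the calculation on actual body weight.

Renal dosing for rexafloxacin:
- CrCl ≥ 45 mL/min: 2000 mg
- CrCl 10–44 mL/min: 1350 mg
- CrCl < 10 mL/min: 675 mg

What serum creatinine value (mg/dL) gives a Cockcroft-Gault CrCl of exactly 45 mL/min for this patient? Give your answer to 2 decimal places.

2.05 mg/dL

Standard dose requires CrCl ≥ 45 mL/min.
Set (140 − 72) × 115 × 0.85 / (72 × SCr) = 45
SCr = (140 − 72) × 115 × 0.85 / (72 × 45) = 2.052 mg/dL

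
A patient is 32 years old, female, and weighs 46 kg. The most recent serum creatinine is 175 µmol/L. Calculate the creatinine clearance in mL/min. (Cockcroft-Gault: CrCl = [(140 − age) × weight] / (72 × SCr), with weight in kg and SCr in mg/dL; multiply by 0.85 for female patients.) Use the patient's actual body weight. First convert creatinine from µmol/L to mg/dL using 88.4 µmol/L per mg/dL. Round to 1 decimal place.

29.6 mL/min

SCr = 175 / 88.4 = 1.98 mg/dL
CrCl = (140 − 32) × 46 / (72 × 1.98) × 0.85 = 4968.0 / 142.56 × 0.85 ≈ 29.6 mL/min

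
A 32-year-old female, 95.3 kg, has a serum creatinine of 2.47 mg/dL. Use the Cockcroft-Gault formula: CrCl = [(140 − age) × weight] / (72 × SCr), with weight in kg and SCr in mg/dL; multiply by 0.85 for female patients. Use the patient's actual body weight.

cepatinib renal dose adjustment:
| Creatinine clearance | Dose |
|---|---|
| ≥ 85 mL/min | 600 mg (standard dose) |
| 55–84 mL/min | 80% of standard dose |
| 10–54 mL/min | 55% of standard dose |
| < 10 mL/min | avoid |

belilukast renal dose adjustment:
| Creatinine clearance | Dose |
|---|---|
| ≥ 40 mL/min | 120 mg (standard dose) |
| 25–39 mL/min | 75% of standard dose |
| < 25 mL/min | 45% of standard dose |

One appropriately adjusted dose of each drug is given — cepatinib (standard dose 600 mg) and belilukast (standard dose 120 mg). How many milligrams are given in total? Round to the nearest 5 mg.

CrCl = (140 − 32) × 95.3 / (72 × 2.47) × 0.85 = 10292.4 / 177.84 × 0.85 ≈ 49.2 mL/min
CrCl ≈ 49 mL/min.
cepatinib: 10–54 mL/min → 55% of 600 mg = 330 mg.
belilukast: ≥ 40 mL/min → 100% of 120 mg = 120 mg.
Total = 330 + 120 = 450 mg.

450 mg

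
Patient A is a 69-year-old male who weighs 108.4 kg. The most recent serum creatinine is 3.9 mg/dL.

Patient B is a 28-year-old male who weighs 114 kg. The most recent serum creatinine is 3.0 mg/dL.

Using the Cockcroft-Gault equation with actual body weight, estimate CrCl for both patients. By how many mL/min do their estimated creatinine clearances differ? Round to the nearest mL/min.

32 mL/min

Patient A: CrCl = (140 − 69) × 108.4 / (72 × 3.9) = 7696.4 / 280.80 ≈ 27.4 mL/min
Patient B: CrCl = (140 − 28) × 114 / (72 × 3) = 12768.0 / 216.00 ≈ 59.1 mL/min
|27.4 − 59.1| = 31.7 mL/min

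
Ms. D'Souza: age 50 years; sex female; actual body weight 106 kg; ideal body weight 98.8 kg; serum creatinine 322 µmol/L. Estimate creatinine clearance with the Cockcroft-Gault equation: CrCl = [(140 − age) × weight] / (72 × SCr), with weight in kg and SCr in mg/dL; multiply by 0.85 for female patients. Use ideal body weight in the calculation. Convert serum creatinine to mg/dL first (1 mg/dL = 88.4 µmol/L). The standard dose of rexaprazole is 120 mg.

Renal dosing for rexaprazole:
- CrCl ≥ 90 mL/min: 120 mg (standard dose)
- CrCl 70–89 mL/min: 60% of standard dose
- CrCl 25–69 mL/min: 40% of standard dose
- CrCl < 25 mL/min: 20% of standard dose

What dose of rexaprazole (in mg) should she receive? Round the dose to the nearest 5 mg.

50 mg

SCr = 322 / 88.4 = 3.643 mg/dL
CrCl = (140 − 50) × 98.8 / (72 × 3.643) × 0.85 = 8892.0 / 262.30 × 0.85 ≈ 28.8 mL/min
CrCl ≈ 29 mL/min → bracket 25–69 mL/min.
40% of 120 mg = 48 mg → 50 mg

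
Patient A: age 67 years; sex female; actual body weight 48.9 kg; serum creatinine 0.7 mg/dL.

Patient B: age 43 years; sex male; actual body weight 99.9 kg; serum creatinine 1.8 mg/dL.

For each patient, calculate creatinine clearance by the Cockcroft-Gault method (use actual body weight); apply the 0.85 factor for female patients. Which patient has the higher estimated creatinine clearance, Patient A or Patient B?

Patient B

Patient A: CrCl = (140 − 67) × 48.9 / (72 × 0.7) × 0.85 = 3569.7 / 50.40 × 0.85 ≈ 60.2 mL/min
Patient B: CrCl = (140 − 43) × 99.9 / (72 × 1.8) = 9690.3 / 129.60 ≈ 74.8 mL/min
60.2 vs 74.8 mL/min → Patient B is higher.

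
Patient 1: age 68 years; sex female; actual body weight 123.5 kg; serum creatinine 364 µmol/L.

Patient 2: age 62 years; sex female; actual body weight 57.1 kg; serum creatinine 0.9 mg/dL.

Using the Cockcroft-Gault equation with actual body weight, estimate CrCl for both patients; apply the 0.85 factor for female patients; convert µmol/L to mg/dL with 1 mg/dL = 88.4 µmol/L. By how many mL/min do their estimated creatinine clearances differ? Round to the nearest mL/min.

Patient 1: SCr = 364 / 88.4 = 4.118 mg/dL
Patient 1: CrCl = (140 − 68) × 123.5 / (72 × 4.118) × 0.85 = 8892.0 / 296.50 × 0.85 ≈ 25.5 mL/min
Patient 2: CrCl = (140 − 62) × 57.1 / (72 × 0.9) × 0.85 = 4453.8 / 64.80 × 0.85 ≈ 58.4 mL/min
|25.5 − 58.4| = 32.9 mL/min

33 mL/min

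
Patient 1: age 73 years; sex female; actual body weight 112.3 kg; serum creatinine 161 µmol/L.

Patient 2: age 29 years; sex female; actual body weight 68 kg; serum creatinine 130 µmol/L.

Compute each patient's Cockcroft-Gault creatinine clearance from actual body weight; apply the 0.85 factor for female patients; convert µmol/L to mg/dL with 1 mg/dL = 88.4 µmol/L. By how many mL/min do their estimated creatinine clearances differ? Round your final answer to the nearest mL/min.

12 mL/min

Patient 1: SCr = 161 / 88.4 = 1.821 mg/dL
Patient 1: CrCl = (140 − 73) × 112.3 / (72 × 1.821) × 0.85 = 7524.1 / 131.11 × 0.85 ≈ 48.8 mL/min
Patient 2: SCr = 130 / 88.4 = 1.471 mg/dL
Patient 2: CrCl = (140 − 29) × 68 / (72 × 1.471) × 0.85 = 7548.0 / 105.91 × 0.85 ≈ 60.6 mL/min
|48.8 − 60.6| = 11.8 mL/min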